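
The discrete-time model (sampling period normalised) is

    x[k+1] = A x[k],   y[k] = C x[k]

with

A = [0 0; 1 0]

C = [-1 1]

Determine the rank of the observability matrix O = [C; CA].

CA = [[1, 0]]
Observability matrix O = [C; CA] = [[-1, 1], [1, 0]]
det(O) = (-1)·0 - 1·1 = 0 - 1 = -1 ≠ 0, so rank(O) = 2.
rank(O) = 2 = n, so the pair (A, C) is completely observable.

2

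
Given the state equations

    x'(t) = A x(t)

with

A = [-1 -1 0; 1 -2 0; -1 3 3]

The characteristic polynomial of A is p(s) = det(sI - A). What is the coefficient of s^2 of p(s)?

0

Expand det(sI - A) for the 3×3 matrix.
p(s) = s^3 - 6s - 9.
(Check: constant term = det(-A) = (-1)^3 det A = -9; coefficient of s^2 = -tr A = 0.)
The coefficient of s^2 is 0.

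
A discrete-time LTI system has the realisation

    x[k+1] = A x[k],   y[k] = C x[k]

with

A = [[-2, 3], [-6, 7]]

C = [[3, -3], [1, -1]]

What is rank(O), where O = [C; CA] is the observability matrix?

1

CA = [[12, -12], [4, -4]]
Observability matrix O = [C; CA] = [[3, -3], [1, -1], [12, -12], [4, -4]]
Every row of O is a scalar multiple of row 1 = [3, -3] (multipliers 1, 1/3, 4, 4/3), so the rows span a one-dimensional space.
O ≠ 0, hence rank(O) = 1.
rank(O) = 1 < n = 2, so the pair (A, C) is not completely observable.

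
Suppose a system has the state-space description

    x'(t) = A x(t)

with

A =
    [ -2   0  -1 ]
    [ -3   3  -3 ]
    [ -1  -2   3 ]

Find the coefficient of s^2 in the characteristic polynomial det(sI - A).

-4

Expand det(sI - A) for the 3×3 matrix.
p(s) = s^3 - 4s^2 - 10s + 15.
(Check: constant term = det(-A) = (-1)^3 det A = 15; coefficient of s^2 = -tr A = -4.)
The coefficient of s^2 is -4.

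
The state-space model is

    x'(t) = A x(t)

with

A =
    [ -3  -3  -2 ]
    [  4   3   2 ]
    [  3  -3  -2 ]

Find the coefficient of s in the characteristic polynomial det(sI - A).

Expand det(sI - A) for the 3×3 matrix.
p(s) = s^3 + 2s^2 + 15s.
(Check: constant term = det(-A) = (-1)^3 det A = 0; coefficient of s^2 = -tr A = 2.)
The coefficient of s is 15.

15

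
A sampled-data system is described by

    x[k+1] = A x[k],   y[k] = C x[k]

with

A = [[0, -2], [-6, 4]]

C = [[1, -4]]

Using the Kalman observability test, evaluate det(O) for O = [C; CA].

CA = [[24, -18]]
Observability matrix O = [C; CA] = [[1, -4], [24, -18]]
det(O) = 1·(-18) - (-4)·24 = -18 - (-96) = 78
Since det(O) ≠ 0, rank(O) = 2 and the system is completely observable.

78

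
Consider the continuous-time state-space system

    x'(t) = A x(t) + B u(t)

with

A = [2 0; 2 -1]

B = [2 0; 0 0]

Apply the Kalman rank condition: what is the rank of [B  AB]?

2

AB = [[4, 0], [4, 0]]
Controllability matrix C = [B  AB] = [[2, 0, 4, 0], [0, 0, 4, 0]]
Take the 2×2 submatrix of C formed by columns 1, 3: [[2, 4], [0, 4]]. Its determinant is 2·4 - 4·0 = 8 - 0 = 8 ≠ 0.
So rank(C) ≥ 2; since C has 2 rows, rank(C) = 2.
rank(C) = 2 = n, so the pair (A, B) is completely controllable.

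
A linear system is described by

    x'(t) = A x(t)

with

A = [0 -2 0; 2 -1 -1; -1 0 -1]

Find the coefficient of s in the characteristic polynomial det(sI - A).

Expand det(sI - A) for the 3×3 matrix.
p(s) = s^3 + 2s^2 + 5s + 6.
(Check: constant term = det(-A) = (-1)^3 det A = 6; coefficient of s^2 = -tr A = 2.)
The coefficient of s is 5.

5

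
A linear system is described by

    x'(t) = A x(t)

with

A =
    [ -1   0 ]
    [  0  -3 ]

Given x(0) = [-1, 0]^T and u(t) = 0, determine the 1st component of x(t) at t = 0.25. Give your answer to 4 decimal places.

det(sI - A) = s^2 - (tr A)s + det A, with tr A = (-1) + (-3) = -4 and det A = (-1)·(-3) - 0·0 = 3 - 0 = 3.
So p(s) = det(sI - A) = s^2 + 4s + 3.
Factor s^2 + 4s + 3: two numbers with sum -4 and product 3 are -1 and -3, so s^2 + 4s + 3 = (s + 1)(s + 3).
Hence p(s) = (s + 1) (s + 3), with roots -3, -1.
The eigenvalues -3, -1 are distinct and real, so A is diagonalisable and x(t) = e^{At} x(0) = V diag(e^{λ_i t}) V^{-1} x(0), where the columns of V are the eigenvectors.
λ = -3: A - (-3)I = [[2, 0], [0, 0]]. Row 1 gives 2·v1 + 0·v2 = 0, so take v_1 = [0, 1]^T.
λ = -1: A - (-1)I = [[0, 0], [0, -2]]. Row 2 gives 0·v1 + (-2)·v2 = 0, so take v_2 = [1, 0]^T.
V = [v_1 v_2] = [[0, 1], [1, 0]] has det V = -1, so V^{-1} = adj(V)/det V = [[0, 1], [1, 0]].
Modal coordinates z(0) = V^{-1} x(0): 0·(-1) + 1·0 = 0; 1·(-1) + 0·0 = -1; so z(0) = [0, -1]^T.
x_1(t) = Σ_i (v_i)_1 · z_i(0) · e^{λ_i t} (row 1 of V times the modal terms).
x_1(0.25) = 0·0·e^{-3·0.25} + 1·(-1)·e^{-1·0.25} = 0·0.472367 + (-1)·0.778801 = -0.7788.

-0.7788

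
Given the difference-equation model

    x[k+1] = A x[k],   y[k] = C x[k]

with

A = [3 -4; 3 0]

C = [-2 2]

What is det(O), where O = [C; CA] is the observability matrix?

-16

CA = [[0, 8]]
Observability matrix O = [C; CA] = [[-2, 2], [0, 8]]
det(O) = (-2)·8 - 2·0 = -16 - 0 = -16
Since det(O) ≠ 0, rank(O) = 2 and the system is completely observable.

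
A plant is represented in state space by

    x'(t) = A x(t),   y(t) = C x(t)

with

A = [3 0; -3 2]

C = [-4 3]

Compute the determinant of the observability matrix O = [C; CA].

39

CA = [[-21, 6]]
Observability matrix O = [C; CA] = [[-4, 3], [-21, 6]]
det(O) = (-4)·6 - 3·(-21) = -24 - (-63) = 39
Since det(O) ≠ 0, rank(O) = 2 and the system is completely observable.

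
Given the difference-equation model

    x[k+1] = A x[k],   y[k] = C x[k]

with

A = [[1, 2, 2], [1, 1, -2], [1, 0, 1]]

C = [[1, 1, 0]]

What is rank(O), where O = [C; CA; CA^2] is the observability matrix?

CA = [[2, 3, 0]]
CA^2 = [[5, 7, -2]]
Observability matrix O = [C; CA; CA^2] = [[1, 1, 0], [2, 3, 0], [5, 7, -2]]
det(O) = 1·(3·(-2) - 0·7) - 1·(2·(-2) - 0·5) + 0·(2·7 - 3·5) = 1·(-6) - 1·(-4) + 0·(-1) = -2 ≠ 0, so rank(O) = 3.
rank(O) = 3 = n, so the pair (A, C) is completely observable.

3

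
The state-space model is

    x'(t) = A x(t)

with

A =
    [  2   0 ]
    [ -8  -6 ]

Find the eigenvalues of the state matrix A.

det(sI - A) = s^2 - (tr A)s + det A, with tr A = 2 + (-6) = -4 and det A = 2·(-6) - 0·(-8) = -12 - 0 = -12.
So p(s) = det(sI - A) = s^2 + 4s - 12.
Factor s^2 + 4s - 12: two numbers with sum -4 and product -12 are 2 and -6, so s^2 + 4s - 12 = (s - 2)(s + 6).
Hence p(s) = (s - 2) (s + 6), with roots -6, 2.
At least one eigenvalue has non-negative real part, so the system is not asymptotically stable.

-6, 2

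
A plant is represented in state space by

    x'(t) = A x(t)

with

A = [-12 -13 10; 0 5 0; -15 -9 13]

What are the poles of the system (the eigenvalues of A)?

det(sI - A) = s^3 - (tr A)s^2 + (M11 + M22 + M33)s - det A, where Mii is the 2×2 principal minor of A obtained by deleting row i and column i.
tr A = (-12) + 5 + 13 = 6; M11 = 5·13 - 0·(-9) = 65 - 0 = 65; M22 = (-12)·13 - 10·(-15) = -156 - (-150) = -6; M33 = (-12)·5 - (-13)·0 = -60 - 0 = -60; sum of minors = -1.
det A = (-12)·(5·13 - 0·(-9)) - (-13)·(0·13 - 0·(-15)) + 10·(0·(-9) - 5·(-15)) = (-12)·65 - (-13)·0 + 10·75 = -30.
So p(s) = det(sI - A) = s^3 - 6s^2 - s + 30.
Rational-root test: any integer root divides 30. Testing small divisors, s = -2 works: p(-2) = -8 + (-24) + 2 + 30 = 0, so (s + 2) is a factor.
Dividing, p(s) = (s + 2)(s^2 - 8s + 15).
Factor s^2 - 8s + 15: two numbers with sum 8 and product 15 are 5 and 3, so s^2 - 8s + 15 = (s - 5)(s - 3).
Hence p(s) = (s - 5) (s - 3) (s + 2), with roots -2, 3, 5.
At least one eigenvalue has non-negative real part, so the system is not asymptotically stable.

-2, 3, 5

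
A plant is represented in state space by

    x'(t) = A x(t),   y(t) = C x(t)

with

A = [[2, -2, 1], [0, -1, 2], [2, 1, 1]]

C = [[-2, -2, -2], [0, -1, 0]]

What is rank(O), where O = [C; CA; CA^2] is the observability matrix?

3

CA = [[-8, 4, -8], [0, 1, -2]]
CA^2 = [[-32, 4, -8], [-4, -3, 0]]
Observability matrix O = [C; CA; CA^2] = [[-2, -2, -2], [0, -1, 0], [-8, 4, -8], [0, 1, -2], [-32, 4, -8], [-4, -3, 0]]
Take the 3×3 submatrix of O formed by rows 1, 2, 4: [[-2, -2, -2], [0, -1, 0], [0, 1, -2]]. Its determinant is (-2)·((-1)·(-2) - 0·1) - (-2)·(0·(-2) - 0·0) + (-2)·(0·1 - (-1)·0) = (-2)·2 - (-2)·0 + (-2)·0 = -4 ≠ 0.
So rank(O) ≥ 3; since O has 3 columns, rank(O) = 3.
rank(O) = 3 = n, so the pair (A, C) is completely observable.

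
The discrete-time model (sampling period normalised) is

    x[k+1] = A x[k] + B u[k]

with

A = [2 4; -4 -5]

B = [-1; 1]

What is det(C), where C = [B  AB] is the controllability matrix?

AB = [[2], [-1]]
Controllability matrix C = [B  AB] = [[-1, 2], [1, -1]]
det(C) = (-1)·(-1) - 2·1 = 1 - 2 = -1
Since det(C) ≠ 0, rank(C) = 2 and the system is completely controllable.

-1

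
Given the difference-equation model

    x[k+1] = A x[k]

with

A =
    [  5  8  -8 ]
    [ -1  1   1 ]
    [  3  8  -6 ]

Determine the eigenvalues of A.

det(zI - A) = z^3 - (tr A)z^2 + (M11 + M22 + M33)z - det A, where Mii is the 2×2 principal minor of A obtained by deleting row i and column i.
tr A = 5 + 1 + (-6) = 0; M11 = 1·(-6) - 1·8 = -6 - 8 = -14; M22 = 5·(-6) - (-8)·3 = -30 - (-24) = -6; M33 = 5·1 - 8·(-1) = 5 - (-8) = 13; sum of minors = -7.
det A = 5·(1·(-6) - 1·8) - 8·((-1)·(-6) - 1·3) + (-8)·((-1)·8 - 1·3) = 5·(-14) - 8·3 + (-8)·(-11) = -6.
So p(z) = det(zI - A) = z^3 - 7z + 6.
Rational-root test: any integer root divides 6. Testing small divisors, z = 1 works: p(1) = 1 + 0 + (-7) + 6 = 0, so (z - 1) is a factor.
Dividing, p(z) = (z - 1)(z^2 + z - 6).
Factor z^2 + z - 6: two numbers with sum -1 and product -6 are 2 and -3, so z^2 + z - 6 = (z - 2)(z + 3).
Hence p(z) = (z - 2) (z - 1) (z + 3), with roots -3, 1, 2.

-3, 1, 2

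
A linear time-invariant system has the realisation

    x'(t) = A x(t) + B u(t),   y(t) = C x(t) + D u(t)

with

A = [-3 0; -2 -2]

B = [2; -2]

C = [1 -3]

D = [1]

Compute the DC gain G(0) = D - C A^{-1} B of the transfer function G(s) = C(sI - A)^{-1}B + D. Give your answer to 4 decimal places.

G(0) = C(-A)^{-1}B + D = -C A^{-1} B + D.
det A = 6, so A^{-1} = (1/6)·adj(A) = [[-1/3, 0], [1/3, -1/2]]
A^{-1} B = [-2/3, 5/3]^T
C A^{-1} B = -17/3
G(0) = D - C A^{-1} B = 1 - (-17/3) = 20/3 ≈ 6.6667

6.6667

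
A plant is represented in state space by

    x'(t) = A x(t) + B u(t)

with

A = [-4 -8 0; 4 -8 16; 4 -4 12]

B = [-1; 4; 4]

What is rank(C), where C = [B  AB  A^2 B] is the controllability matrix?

2

AB = [[-28], [28], [28]]
A^2B = [[-112], [112], [112]]
Controllability matrix C = [B  AB  A^2B] = [[-1, -28, -112], [4, 28, 112], [4, 28, 112]]
The rows r1, r2, r3 of C are linearly dependent: -r2 + r3 = 0 (check each entry), so rank(C) ≤ 2.
The 2×2 minor from rows 1, 2, columns 1, 2 is (-1)·28 - (-28)·4 = -28 - (-112) = 84 ≠ 0, so rank(C) = 2.
rank(C) = 2 < n = 3, so the pair (A, B) is not completely controllable.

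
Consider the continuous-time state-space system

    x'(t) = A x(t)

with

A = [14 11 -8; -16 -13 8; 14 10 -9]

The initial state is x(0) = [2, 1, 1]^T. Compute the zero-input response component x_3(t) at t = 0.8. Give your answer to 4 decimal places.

det(sI - A) = s^3 - (tr A)s^2 + (M11 + M22 + M33)s - det A, where Mii is the 2×2 principal minor of A obtained by deleting row i and column i.
tr A = 14 + (-13) + (-9) = -8; M11 = (-13)·(-9) - 8·10 = 117 - 80 = 37; M22 = 14·(-9) - (-8)·14 = -126 - (-112) = -14; M33 = 14·(-13) - 11·(-16) = -182 - (-176) = -6; sum of minors = 17.
det A = 14·((-13)·(-9) - 8·10) - 11·((-16)·(-9) - 8·14) + (-8)·((-16)·10 - (-13)·14) = 14·37 - 11·32 + (-8)·22 = -10.
So p(s) = det(sI - A) = s^3 + 8s^2 + 17s + 10.
Rational-root test: any integer root divides 10. Testing small divisors, s = -1 works: p(-1) = -1 + 8 + (-17) + 10 = 0, so (s + 1) is a factor.
Dividing, p(s) = (s + 1)(s^2 + 7s + 10).
Factor s^2 + 7s + 10: two numbers with sum -7 and product 10 are -2 and -5, so s^2 + 7s + 10 = (s + 2)(s + 5).
Hence p(s) = (s + 1) (s + 2) (s + 5), with roots -5, -2, -1.
The eigenvalues -5, -2, -1 are distinct and real, so A is diagonalisable and x(t) = e^{At} x(0) = V diag(e^{λ_i t}) V^{-1} x(0), where the columns of V are the eigenvectors.
λ = -5: A - (-5)I = [[19, 11, -8], [-16, -8, 8], [14, 10, -4]]. v must be orthogonal to every row; (row 1) × (row 2) = [24, -24, 24], so take v_1 = [-1, 1, -1]^T.
λ = -2: A - (-2)I = [[16, 11, -8], [-16, -11, 8], [14, 10, -7]]. v must be orthogonal to every row; (row 1) × (row 3) = [3, 0, 6], so take v_2 = [1, 0, 2]^T.
λ = -1: A - (-1)I = [[15, 11, -8], [-16, -12, 8], [14, 10, -8]]. v must be orthogonal to every row; (row 1) × (row 2) = [-8, 8, -4], so take v_3 = [-2, 2, -1]^T.
V = [v_1 v_2 v_3] = [[-1, 1, -2], [1, 0, 2], [-1, 2, -1]] has det V = -1, so V^{-1} = adj(V)/det V = [[4, 3, -2], [1, 1, 0], [-2, -1, 1]].
Modal coordinates z(0) = V^{-1} x(0): 4·2 + 3·1 + (-2)·1 = 9; 1·2 + 1·1 + 0·1 = 3; (-2)·2 + (-1)·1 + 1·1 = -4; so z(0) = [9, 3, -4]^T.
x_3(t) = Σ_i (v_i)_3 · z_i(0) · e^{λ_i t} (row 3 of V times the modal terms).
x_3(0.8) = (-1)·9·e^{-5·0.8} + 2·3·e^{-2·0.8} + (-1)·(-4)·e^{-1·0.8} = (-9)·0.018316 + 6·0.201897 + 4·0.449329 = 2.8439.

2.8439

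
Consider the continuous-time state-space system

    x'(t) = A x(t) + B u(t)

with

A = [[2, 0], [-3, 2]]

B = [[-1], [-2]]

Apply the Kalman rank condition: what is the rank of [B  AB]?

AB = [[-2], [-1]]
Controllability matrix C = [B  AB] = [[-1, -2], [-2, -1]]
det(C) = (-1)·(-1) - (-2)·(-2) = 1 - 4 = -3 ≠ 0, so rank(C) = 2.
rank(C) = 2 = n, so the pair (A, B) is completely controllable.

2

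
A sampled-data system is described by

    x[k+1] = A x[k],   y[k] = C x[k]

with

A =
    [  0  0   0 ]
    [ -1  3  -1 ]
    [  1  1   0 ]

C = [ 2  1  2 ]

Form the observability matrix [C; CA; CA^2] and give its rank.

CA = [[1, 5, -1]]
CA^2 = [[-6, 14, -5]]
Observability matrix O = [C; CA; CA^2] = [[2, 1, 2], [1, 5, -1], [-6, 14, -5]]
det(O) = 2·(5·(-5) - (-1)·14) - 1·(1·(-5) - (-1)·(-6)) + 2·(1·14 - 5·(-6)) = 2·(-11) - 1·(-11) + 2·44 = 77 ≠ 0, so rank(O) = 3.
rank(O) = 3 = n, so the pair (A, C) is completely observable.

3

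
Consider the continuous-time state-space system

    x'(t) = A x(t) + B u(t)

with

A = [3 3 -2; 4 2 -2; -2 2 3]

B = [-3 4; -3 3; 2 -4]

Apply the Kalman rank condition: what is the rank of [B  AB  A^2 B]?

3

AB = [[-22, 29], [-22, 30], [6, -14]]
A^2B = [[-144, 205], [-144, 204], [18, -40]]
Controllability matrix C = [B  AB  A^2B] = [[-3, 4, -22, 29, -144, 205], [-3, 3, -22, 30, -144, 204], [2, -4, 6, -14, 18, -40]]
Take the 3×3 submatrix of C formed by columns 1, 2, 3: [[-3, 4, -22], [-3, 3, -22], [2, -4, 6]]. Its determinant is (-3)·(3·6 - (-22)·(-4)) - 4·((-3)·6 - (-22)·2) + (-22)·((-3)·(-4) - 3·2) = (-3)·(-70) - 4·26 + (-22)·6 = -26 ≠ 0.
So rank(C) ≥ 3; since C has 3 rows, rank(C) = 3.
rank(C) = 3 = n, so the pair (A, B) is completely controllable.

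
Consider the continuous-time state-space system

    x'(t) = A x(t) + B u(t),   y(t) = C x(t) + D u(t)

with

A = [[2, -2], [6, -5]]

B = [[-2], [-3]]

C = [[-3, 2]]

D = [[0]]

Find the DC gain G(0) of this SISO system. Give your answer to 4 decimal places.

G(0) = C(-A)^{-1}B + D = -C A^{-1} B + D.
det A = 2, so A^{-1} = (1/2)·adj(A) = [[-5/2, 1], [-3, 1]]
A^{-1} B = [2, 3]^T
C A^{-1} B = 0
G(0) = D - C A^{-1} B = 0 - (0) = 0

0.0000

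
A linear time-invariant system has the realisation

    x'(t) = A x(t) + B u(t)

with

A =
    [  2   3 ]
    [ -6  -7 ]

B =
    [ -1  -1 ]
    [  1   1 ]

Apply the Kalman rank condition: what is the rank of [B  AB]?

1

AB = [[1, 1], [-1, -1]]
Controllability matrix C = [B  AB] = [[-1, -1, 1, 1], [1, 1, -1, -1]]
Every column of C is a scalar multiple of column 1 = [-1, 1] (multipliers 1, 1, -1, -1), so the columns span a one-dimensional space.
C ≠ 0, hence rank(C) = 1.
rank(C) = 1 < n = 2, so the pair (A, B) is not completely controllable.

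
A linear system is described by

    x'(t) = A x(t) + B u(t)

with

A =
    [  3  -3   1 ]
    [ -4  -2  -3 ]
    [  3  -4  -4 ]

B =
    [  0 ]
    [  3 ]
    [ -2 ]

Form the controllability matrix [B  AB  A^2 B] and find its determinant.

AB = [[-11], [0], [-4]]
A^2B = [[-37], [56], [-17]]
Controllability matrix C = [B  AB  A^2B] = [[0, -11, -37], [3, 0, 56], [-2, -4, -17]]
Expanding along the first row, det(C) = 0·(0·(-17) - 56·(-4)) - (-11)·(3·(-17) - 56·(-2)) + (-37)·(3·(-4) - 0·(-2)) = 0·224 - (-11)·61 + (-37)·(-12) = 1115
Since det(C) ≠ 0, rank(C) = 3 and the system is completely controllable.

1115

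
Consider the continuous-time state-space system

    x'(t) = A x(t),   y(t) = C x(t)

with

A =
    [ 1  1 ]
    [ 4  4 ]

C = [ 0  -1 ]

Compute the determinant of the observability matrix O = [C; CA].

-4

CA = [[-4, -4]]
Observability matrix O = [C; CA] = [[0, -1], [-4, -4]]
det(O) = 0·(-4) - (-1)·(-4) = 0 - 4 = -4
Since det(O) ≠ 0, rank(O) = 2 and the system is completely observable.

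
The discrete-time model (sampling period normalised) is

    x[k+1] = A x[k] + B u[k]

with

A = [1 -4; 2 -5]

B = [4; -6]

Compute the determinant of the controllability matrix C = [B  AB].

320

AB = [[28], [38]]
Controllability matrix C = [B  AB] = [[4, 28], [-6, 38]]
det(C) = 4·38 - 28·(-6) = 152 - (-168) = 320
Since det(C) ≠ 0, rank(C) = 2 and the system is completely controllable.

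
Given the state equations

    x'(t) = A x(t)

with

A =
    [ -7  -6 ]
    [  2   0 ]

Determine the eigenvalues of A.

-4, -3

det(sI - A) = s^2 - (tr A)s + det A, with tr A = (-7) + 0 = -7 and det A = (-7)·0 - (-6)·2 = 0 - (-12) = 12.
So p(s) = det(sI - A) = s^2 + 7s + 12.
Factor s^2 + 7s + 12: two numbers with sum -7 and product 12 are -3 and -4, so s^2 + 7s + 12 = (s + 3)(s + 4).
Hence p(s) = (s + 3) (s + 4), with roots -4, -3.
All eigenvalues have negative real part, so the system is asymptotically stable.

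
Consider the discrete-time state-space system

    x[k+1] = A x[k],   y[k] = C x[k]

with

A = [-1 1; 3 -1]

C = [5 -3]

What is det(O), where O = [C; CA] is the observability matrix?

CA = [[-14, 8]]
Observability matrix O = [C; CA] = [[5, -3], [-14, 8]]
det(O) = 5·8 - (-3)·(-14) = 40 - 42 = -2
Since det(O) ≠ 0, rank(O) = 2 and the system is completely observable.

-2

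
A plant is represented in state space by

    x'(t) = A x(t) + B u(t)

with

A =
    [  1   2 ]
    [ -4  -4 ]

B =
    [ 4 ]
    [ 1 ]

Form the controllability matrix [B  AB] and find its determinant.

AB = [[6], [-20]]
Controllability matrix C = [B  AB] = [[4, 6], [1, -20]]
det(C) = 4·(-20) - 6·1 = -80 - 6 = -86
Since det(C) ≠ 0, rank(C) = 2 and the system is completely controllable.

-86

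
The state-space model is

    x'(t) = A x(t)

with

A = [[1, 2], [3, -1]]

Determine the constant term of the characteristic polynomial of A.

For a 2×2 matrix, det(sI - A) = s^2 - (tr A)s + det A.
tr A = 0, det A = -7.
So p(s) = s^2 - 7.
The constant term is -7.

-7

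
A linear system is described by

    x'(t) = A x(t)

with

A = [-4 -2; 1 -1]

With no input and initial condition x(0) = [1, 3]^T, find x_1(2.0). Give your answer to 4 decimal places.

-0.1084

det(sI - A) = s^2 - (tr A)s + det A, with tr A = (-4) + (-1) = -5 and det A = (-4)·(-1) - (-2)·1 = 4 - (-2) = 6.
So p(s) = det(sI - A) = s^2 + 5s + 6.
Factor s^2 + 5s + 6: two numbers with sum -5 and product 6 are -2 and -3, so s^2 + 5s + 6 = (s + 2)(s + 3).
Hence p(s) = (s + 2) (s + 3), with roots -3, -2.
The eigenvalues -3, -2 are distinct and real, so A is diagonalisable and x(t) = e^{At} x(0) = V diag(e^{λ_i t}) V^{-1} x(0), where the columns of V are the eigenvectors.
λ = -3: A - (-3)I = [[-1, -2], [1, 2]]. Row 1 gives (-1)·v1 + (-2)·v2 = 0, so take v_1 = [2, -1]^T.
λ = -2: A - (-2)I = [[-2, -2], [1, 1]]. Row 1 gives (-2)·v1 + (-2)·v2 = 0, so take v_2 = [1, -1]^T.
V = [v_1 v_2] = [[2, 1], [-1, -1]] has det V = -1, so V^{-1} = adj(V)/det V = [[1, 1], [-1, -2]].
Modal coordinates z(0) = V^{-1} x(0): 1·1 + 1·3 = 4; (-1)·1 + (-2)·3 = -7; so z(0) = [4, -7]^T.
x_1(t) = Σ_i (v_i)_1 · z_i(0) · e^{λ_i t} (row 1 of V times the modal terms).
x_1(2.0) = 2·4·e^{-3·2.0} + 1·(-7)·e^{-2·2.0} = 8·0.002479 + (-7)·0.018316 = -0.1084.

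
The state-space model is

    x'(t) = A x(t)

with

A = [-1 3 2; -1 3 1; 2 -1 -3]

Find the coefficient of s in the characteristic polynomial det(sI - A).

Expand det(sI - A) for the 3×3 matrix.
p(s) = s^3 + s^2 - 9s + 5.
(Check: constant term = det(-A) = (-1)^3 det A = 5; coefficient of s^2 = -tr A = 1.)
The coefficient of s is -9.

-9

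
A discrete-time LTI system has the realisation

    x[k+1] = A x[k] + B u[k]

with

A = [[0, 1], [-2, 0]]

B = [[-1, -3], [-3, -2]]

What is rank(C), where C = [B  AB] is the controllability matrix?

2

AB = [[-3, -2], [2, 6]]
Controllability matrix C = [B  AB] = [[-1, -3, -3, -2], [-3, -2, 2, 6]]
Take the 2×2 submatrix of C formed by columns 1, 2: [[-1, -3], [-3, -2]]. Its determinant is (-1)·(-2) - (-3)·(-3) = 2 - 9 = -7 ≠ 0.
So rank(C) ≥ 2; since C has 2 rows, rank(C) = 2.
rank(C) = 2 = n, so the pair (A, B) is completely controllable.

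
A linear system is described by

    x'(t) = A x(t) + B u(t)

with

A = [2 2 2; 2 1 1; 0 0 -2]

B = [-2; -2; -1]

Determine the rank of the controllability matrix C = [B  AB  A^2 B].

AB = [[-10], [-7], [2]]
A^2B = [[-30], [-25], [-4]]
Controllability matrix C = [B  AB  A^2B] = [[-2, -10, -30], [-2, -7, -25], [-1, 2, -4]]
det(C) = (-2)·((-7)·(-4) - (-25)·2) - (-10)·((-2)·(-4) - (-25)·(-1)) + (-30)·((-2)·2 - (-7)·(-1)) = (-2)·78 - (-10)·(-17) + (-30)·(-11) = 4 ≠ 0, so rank(C) = 3.
rank(C) = 3 = n, so the pair (A, B) is completely controllable.

3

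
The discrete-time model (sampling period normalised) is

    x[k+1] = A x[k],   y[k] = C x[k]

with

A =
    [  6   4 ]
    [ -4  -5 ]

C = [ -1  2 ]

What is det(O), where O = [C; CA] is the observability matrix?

42

CA = [[-14, -14]]
Observability matrix O = [C; CA] = [[-1, 2], [-14, -14]]
det(O) = (-1)·(-14) - 2·(-14) = 14 - (-28) = 42
Since det(O) ≠ 0, rank(O) = 2 and the system is completely observable.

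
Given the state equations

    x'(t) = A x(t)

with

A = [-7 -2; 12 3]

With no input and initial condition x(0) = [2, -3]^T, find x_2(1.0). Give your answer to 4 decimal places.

0.8049

det(sI - A) = s^2 - (tr A)s + det A, with tr A = (-7) + 3 = -4 and det A = (-7)·3 - (-2)·12 = -21 - (-24) = 3.
So p(s) = det(sI - A) = s^2 + 4s + 3.
Factor s^2 + 4s + 3: two numbers with sum -4 and product 3 are -1 and -3, so s^2 + 4s + 3 = (s + 1)(s + 3).
Hence p(s) = (s + 1) (s + 3), with roots -3, -1.
The eigenvalues -3, -1 are distinct and real, so A is diagonalisable and x(t) = e^{At} x(0) = V diag(e^{λ_i t}) V^{-1} x(0), where the columns of V are the eigenvectors.
λ = -3: A - (-3)I = [[-4, -2], [12, 6]]. Row 1 gives (-4)·v1 + (-2)·v2 = 0, so take v_1 = [-1, 2]^T.
λ = -1: A - (-1)I = [[-6, -2], [12, 4]]. Row 1 gives (-6)·v1 + (-2)·v2 = 0, so take v_2 = [1, -3]^T.
V = [v_1 v_2] = [[-1, 1], [2, -3]] has det V = 1, so V^{-1} = adj(V)/det V = [[-3, -1], [-2, -1]].
Modal coordinates z(0) = V^{-1} x(0): (-3)·2 + (-1)·(-3) = -3; (-2)·2 + (-1)·(-3) = -1; so z(0) = [-3, -1]^T.
x_2(t) = Σ_i (v_i)_2 · z_i(0) · e^{λ_i t} (row 2 of V times the modal terms).
x_2(1.0) = 2·(-3)·e^{-3·1.0} + (-3)·(-1)·e^{-1·1.0} = (-6)·0.049787 + 3·0.367879 = 0.8049.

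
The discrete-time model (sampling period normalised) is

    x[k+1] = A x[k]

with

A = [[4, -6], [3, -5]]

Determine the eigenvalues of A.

det(zI - A) = z^2 - (tr A)z + det A, with tr A = 4 + (-5) = -1 and det A = 4·(-5) - (-6)·3 = -20 - (-18) = -2.
So p(z) = det(zI - A) = z^2 + z - 2.
Factor z^2 + z - 2: two numbers with sum -1 and product -2 are 1 and -2, so z^2 + z - 2 = (z - 1)(z + 2).
Hence p(z) = (z - 1) (z + 2), with roots -2, 1.

-2, 1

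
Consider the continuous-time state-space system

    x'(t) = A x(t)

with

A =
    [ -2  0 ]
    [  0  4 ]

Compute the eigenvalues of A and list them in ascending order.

det(sI - A) = s^2 - (tr A)s + det A, with tr A = (-2) + 4 = 2 and det A = (-2)·4 - 0·0 = -8 - 0 = -8.
So p(s) = det(sI - A) = s^2 - 2s - 8.
Factor s^2 - 2s - 8: two numbers with sum 2 and product -8 are 4 and -2, so s^2 - 2s - 8 = (s - 4)(s + 2).
Hence p(s) = (s - 4) (s + 2), with roots -2, 4.
At least one eigenvalue has non-negative real part, so the system is not asymptotically stable.

-2, 4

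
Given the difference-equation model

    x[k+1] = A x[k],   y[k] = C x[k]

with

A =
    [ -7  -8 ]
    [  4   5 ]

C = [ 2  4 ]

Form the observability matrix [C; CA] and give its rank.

CA = [[2, 4]]
Observability matrix O = [C; CA] = [[2, 4], [2, 4]]
Every row of O is a scalar multiple of row 1 = [2, 4] (multipliers 1, 1), so the rows span a one-dimensional space.
O ≠ 0, hence rank(O) = 1.
rank(O) = 1 < n = 2, so the pair (A, C) is not completely observable.

1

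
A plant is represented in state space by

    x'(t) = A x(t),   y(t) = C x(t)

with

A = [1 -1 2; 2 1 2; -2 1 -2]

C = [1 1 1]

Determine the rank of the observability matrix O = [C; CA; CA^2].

CA = [[1, 1, 2]]
CA^2 = [[-1, 2, 0]]
Observability matrix O = [C; CA; CA^2] = [[1, 1, 1], [1, 1, 2], [-1, 2, 0]]
det(O) = 1·(1·0 - 2·2) - 1·(1·0 - 2·(-1)) + 1·(1·2 - 1·(-1)) = 1·(-4) - 1·2 + 1·3 = -3 ≠ 0, so rank(O) = 3.
rank(O) = 3 = n, so the pair (A, C) is completely observable.

3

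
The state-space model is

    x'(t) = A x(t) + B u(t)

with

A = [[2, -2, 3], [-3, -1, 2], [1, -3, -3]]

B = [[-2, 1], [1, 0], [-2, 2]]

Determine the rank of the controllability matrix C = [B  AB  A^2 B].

3

AB = [[-12, 8], [1, 1], [1, -5]]
A^2B = [[-23, -1], [37, -35], [-18, 20]]
Controllability matrix C = [B  AB  A^2B] = [[-2, 1, -12, 8, -23, -1], [1, 0, 1, 1, 37, -35], [-2, 2, 1, -5, -18, 20]]
Take the 3×3 submatrix of C formed by columns 1, 2, 3: [[-2, 1, -12], [1, 0, 1], [-2, 2, 1]]. Its determinant is (-2)·(0·1 - 1·2) - 1·(1·1 - 1·(-2)) + (-12)·(1·2 - 0·(-2)) = (-2)·(-2) - 1·3 + (-12)·2 = -23 ≠ 0.
So rank(C) ≥ 3; since C has 3 rows, rank(C) = 3.
rank(C) = 3 = n, so the pair (A, B) is completely controllable.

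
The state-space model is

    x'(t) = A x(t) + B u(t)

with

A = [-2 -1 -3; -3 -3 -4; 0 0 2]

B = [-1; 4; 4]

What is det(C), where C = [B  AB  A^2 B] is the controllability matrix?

AB = [[-14], [-25], [8]]
A^2B = [[29], [85], [16]]
Controllability matrix C = [B  AB  A^2B] = [[-1, -14, 29], [4, -25, 85], [4, 8, 16]]
Expanding along the first row, det(C) = (-1)·((-25)·16 - 85·8) - (-14)·(4·16 - 85·4) + 29·(4·8 - (-25)·4) = (-1)·(-1080) - (-14)·(-276) + 29·132 = 1044
Since det(C) ≠ 0, rank(C) = 3 and the system is completely controllable.

1044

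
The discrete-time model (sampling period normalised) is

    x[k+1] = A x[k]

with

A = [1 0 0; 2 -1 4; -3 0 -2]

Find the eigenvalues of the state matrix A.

det(zI - A) = z^3 - (tr A)z^2 + (M11 + M22 + M33)z - det A, where Mii is the 2×2 principal minor of A obtained by deleting row i and column i.
tr A = 1 + (-1) + (-2) = -2; M11 = (-1)·(-2) - 4·0 = 2 - 0 = 2; M22 = 1·(-2) - 0·(-3) = -2 - 0 = -2; M33 = 1·(-1) - 0·2 = -1 - 0 = -1; sum of minors = -1.
det A = 1·((-1)·(-2) - 4·0) - 0·(2·(-2) - 4·(-3)) + 0·(2·0 - (-1)·(-3)) = 1·2 - 0·8 + 0·(-3) = 2.
So p(z) = det(zI - A) = z^3 + 2z^2 - z - 2.
Rational-root test: any integer root divides -2. Testing small divisors, z = -1 works: p(-1) = -1 + 2 + 1 + (-2) = 0, so (z + 1) is a factor.
Dividing, p(z) = (z + 1)(z^2 + z - 2).
Factor z^2 + z - 2: two numbers with sum -1 and product -2 are 1 and -2, so z^2 + z - 2 = (z - 1)(z + 2).
Hence p(z) = (z - 1) (z + 1) (z + 2), with roots -2, -1, 1.

-2, -1, 1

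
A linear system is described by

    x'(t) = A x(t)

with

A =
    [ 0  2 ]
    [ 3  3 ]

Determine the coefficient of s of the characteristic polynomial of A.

-3

For a 2×2 matrix, det(sI - A) = s^2 - (tr A)s + det A.
tr A = 3, det A = -6.
So p(s) = s^2 - 3s - 6.
The coefficient of s is -3.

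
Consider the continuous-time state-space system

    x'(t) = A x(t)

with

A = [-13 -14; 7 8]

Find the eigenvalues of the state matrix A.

-6, 1

det(sI - A) = s^2 - (tr A)s + det A, with tr A = (-13) + 8 = -5 and det A = (-13)·8 - (-14)·7 = -104 - (-98) = -6.
So p(s) = det(sI - A) = s^2 + 5s - 6.
Factor s^2 + 5s - 6: two numbers with sum -5 and product -6 are 1 and -6, so s^2 + 5s - 6 = (s - 1)(s + 6).
Hence p(s) = (s - 1) (s + 6), with roots -6, 1.
At least one eigenvalue has non-negative real part, so the system is not asymptotically stable.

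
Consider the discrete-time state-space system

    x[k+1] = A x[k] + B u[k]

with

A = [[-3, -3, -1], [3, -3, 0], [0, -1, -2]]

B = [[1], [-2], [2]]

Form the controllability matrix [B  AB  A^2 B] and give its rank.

3

AB = [[1], [9], [-2]]
A^2B = [[-28], [-24], [-5]]
Controllability matrix C = [B  AB  A^2B] = [[1, 1, -28], [-2, 9, -24], [2, -2, -5]]
det(C) = 1·(9·(-5) - (-24)·(-2)) - 1·((-2)·(-5) - (-24)·2) + (-28)·((-2)·(-2) - 9·2) = 1·(-93) - 1·58 + (-28)·(-14) = 241 ≠ 0, so rank(C) = 3.
rank(C) = 3 = n, so the pair (A, B) is completely controllable.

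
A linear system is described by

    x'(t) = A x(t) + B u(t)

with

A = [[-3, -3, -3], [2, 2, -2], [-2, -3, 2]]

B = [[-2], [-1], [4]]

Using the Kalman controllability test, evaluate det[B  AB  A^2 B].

1044

AB = [[-3], [-14], [15]]
A^2B = [[6], [-64], [78]]
Controllability matrix C = [B  AB  A^2B] = [[-2, -3, 6], [-1, -14, -64], [4, 15, 78]]
Expanding along the first row, det(C) = (-2)·((-14)·78 - (-64)·15) - (-3)·((-1)·78 - (-64)·4) + 6·((-1)·15 - (-14)·4) = (-2)·(-132) - (-3)·178 + 6·41 = 1044
Since det(C) ≠ 0, rank(C) = 3 and the system is completely controllable.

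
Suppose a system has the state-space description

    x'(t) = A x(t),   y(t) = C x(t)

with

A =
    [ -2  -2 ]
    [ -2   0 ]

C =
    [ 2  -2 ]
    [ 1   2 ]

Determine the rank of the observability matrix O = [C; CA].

2

CA = [[0, -4], [-6, -2]]
Observability matrix O = [C; CA] = [[2, -2], [1, 2], [0, -4], [-6, -2]]
Take the 2×2 submatrix of O formed by rows 1, 2: [[2, -2], [1, 2]]. Its determinant is 2·2 - (-2)·1 = 4 - (-2) = 6 ≠ 0.
So rank(O) ≥ 2; since O has 2 columns, rank(O) = 2.
rank(O) = 2 = n, so the pair (A, C) is completely observable.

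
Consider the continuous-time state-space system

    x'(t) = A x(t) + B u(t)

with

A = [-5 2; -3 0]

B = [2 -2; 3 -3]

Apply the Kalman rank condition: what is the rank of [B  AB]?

AB = [[-4, 4], [-6, 6]]
Controllability matrix C = [B  AB] = [[2, -2, -4, 4], [3, -3, -6, 6]]
Every column of C is a scalar multiple of column 1 = [2, 3] (multipliers 1, -1, -2, 2), so the columns span a one-dimensional space.
C ≠ 0, hence rank(C) = 1.
rank(C) = 1 < n = 2, so the pair (A, B) is not completely controllable.

1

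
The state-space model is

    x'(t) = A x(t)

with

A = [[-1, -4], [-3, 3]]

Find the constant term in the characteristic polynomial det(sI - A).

-15

For a 2×2 matrix, det(sI - A) = s^2 - (tr A)s + det A.
tr A = 2, det A = -15.
So p(s) = s^2 - 2s - 15.
The constant term is -15.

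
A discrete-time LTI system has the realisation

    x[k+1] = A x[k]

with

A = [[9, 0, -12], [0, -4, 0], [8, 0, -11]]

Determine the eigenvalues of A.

det(zI - A) = z^3 - (tr A)z^2 + (M11 + M22 + M33)z - det A, where Mii is the 2×2 principal minor of A obtained by deleting row i and column i.
tr A = 9 + (-4) + (-11) = -6; M11 = (-4)·(-11) - 0·0 = 44 - 0 = 44; M22 = 9·(-11) - (-12)·8 = -99 - (-96) = -3; M33 = 9·(-4) - 0·0 = -36 - 0 = -36; sum of minors = 5.
det A = 9·((-4)·(-11) - 0·0) - 0·(0·(-11) - 0·8) + (-12)·(0·0 - (-4)·8) = 9·44 - 0·0 + (-12)·32 = 12.
So p(z) = det(zI - A) = z^3 + 6z^2 + 5z - 12.
Rational-root test: any integer root divides -12. Testing small divisors, z = 1 works: p(1) = 1 + 6 + 5 + (-12) = 0, so (z - 1) is a factor.
Dividing, p(z) = (z - 1)(z^2 + 7z + 12).
Factor z^2 + 7z + 12: two numbers with sum -7 and product 12 are -3 and -4, so z^2 + 7z + 12 = (z + 3)(z + 4).
Hence p(z) = (z - 1) (z + 3) (z + 4), with roots -4, -3, 1.

-4, -3, 1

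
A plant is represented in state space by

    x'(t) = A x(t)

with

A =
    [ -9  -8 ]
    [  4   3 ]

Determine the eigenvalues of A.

-5, -1

det(sI - A) = s^2 - (tr A)s + det A, with tr A = (-9) + 3 = -6 and det A = (-9)·3 - (-8)·4 = -27 - (-32) = 5.
So p(s) = det(sI - A) = s^2 + 6s + 5.
Factor s^2 + 6s + 5: two numbers with sum -6 and product 5 are -1 and -5, so s^2 + 6s + 5 = (s + 1)(s + 5).
Hence p(s) = (s + 1) (s + 5), with roots -5, -1.
All eigenvalues have negative real part, so the system is asymptotically stable.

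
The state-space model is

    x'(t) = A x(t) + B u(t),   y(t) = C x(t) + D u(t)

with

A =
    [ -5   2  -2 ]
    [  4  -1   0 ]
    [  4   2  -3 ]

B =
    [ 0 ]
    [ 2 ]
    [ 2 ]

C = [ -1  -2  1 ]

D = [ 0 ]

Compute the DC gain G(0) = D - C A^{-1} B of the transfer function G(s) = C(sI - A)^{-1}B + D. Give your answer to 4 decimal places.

G(0) = C(-A)^{-1}B + D = -C A^{-1} B + D.
det A = -15, so A^{-1} = (1/-15)·adj(A) = [[-1/5, -2/15, 2/15], [-4/5, -23/15, 8/15], [-4/5, -6/5, 1/5]]
A^{-1} B = [0, -2, -2]^T
C A^{-1} B = 2
G(0) = D - C A^{-1} B = 0 - (2) = -2

-2.0000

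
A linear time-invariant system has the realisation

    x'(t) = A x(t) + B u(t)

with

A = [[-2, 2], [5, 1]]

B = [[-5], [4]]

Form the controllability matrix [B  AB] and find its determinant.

33

AB = [[18], [-21]]
Controllability matrix C = [B  AB] = [[-5, 18], [4, -21]]
det(C) = (-5)·(-21) - 18·4 = 105 - 72 = 33
Since det(C) ≠ 0, rank(C) = 2 and the system is completely controllable.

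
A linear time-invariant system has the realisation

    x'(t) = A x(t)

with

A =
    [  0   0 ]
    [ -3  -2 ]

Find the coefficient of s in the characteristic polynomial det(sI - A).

2

For a 2×2 matrix, det(sI - A) = s^2 - (tr A)s + det A.
tr A = -2, det A = 0.
So p(s) = s^2 + 2s.
The coefficient of s is 2.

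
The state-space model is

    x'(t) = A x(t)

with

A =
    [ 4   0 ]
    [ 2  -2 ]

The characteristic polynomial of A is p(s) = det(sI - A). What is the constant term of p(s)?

For a 2×2 matrix, det(sI - A) = s^2 - (tr A)s + det A.
tr A = 2, det A = -8.
So p(s) = s^2 - 2s - 8.
The constant term is -8.

-8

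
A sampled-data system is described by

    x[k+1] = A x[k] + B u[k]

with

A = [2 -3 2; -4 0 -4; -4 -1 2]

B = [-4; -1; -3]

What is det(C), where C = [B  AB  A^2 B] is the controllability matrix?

AB = [[-11], [28], [11]]
A^2B = [[-84], [0], [38]]
Controllability matrix C = [B  AB  A^2B] = [[-4, -11, -84], [-1, 28, 0], [-3, 11, 38]]
Expanding along the first row, det(C) = (-4)·(28·38 - 0·11) - (-11)·((-1)·38 - 0·(-3)) + (-84)·((-1)·11 - 28·(-3)) = (-4)·1064 - (-11)·(-38) + (-84)·73 = -10806
Since det(C) ≠ 0, rank(C) = 3 and the system is completely controllable.

-10806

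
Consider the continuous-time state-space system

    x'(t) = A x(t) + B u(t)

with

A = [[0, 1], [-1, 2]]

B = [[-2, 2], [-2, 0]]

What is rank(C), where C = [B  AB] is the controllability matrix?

2

AB = [[-2, 0], [-2, -2]]
Controllability matrix C = [B  AB] = [[-2, 2, -2, 0], [-2, 0, -2, -2]]
Take the 2×2 submatrix of C formed by columns 1, 2: [[-2, 2], [-2, 0]]. Its determinant is (-2)·0 - 2·(-2) = 0 - (-4) = 4 ≠ 0.
So rank(C) ≥ 2; since C has 2 rows, rank(C) = 2.
rank(C) = 2 = n, so the pair (A, B) is completely controllable.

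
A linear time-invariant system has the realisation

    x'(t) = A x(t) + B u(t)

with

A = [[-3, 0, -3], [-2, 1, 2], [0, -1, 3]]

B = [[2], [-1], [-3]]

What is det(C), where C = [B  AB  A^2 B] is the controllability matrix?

-359

AB = [[3], [-11], [-8]]
A^2B = [[15], [-33], [-13]]
Controllability matrix C = [B  AB  A^2B] = [[2, 3, 15], [-1, -11, -33], [-3, -8, -13]]
Expanding along the first row, det(C) = 2·((-11)·(-13) - (-33)·(-8)) - 3·((-1)·(-13) - (-33)·(-3)) + 15·((-1)·(-8) - (-11)·(-3)) = 2·(-121) - 3·(-86) + 15·(-25) = -359
Since det(C) ≠ 0, rank(C) = 3 and the system is completely controllable.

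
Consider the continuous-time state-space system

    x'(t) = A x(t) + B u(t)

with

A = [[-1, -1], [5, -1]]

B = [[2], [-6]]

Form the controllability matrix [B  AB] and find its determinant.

AB = [[4], [16]]
Controllability matrix C = [B  AB] = [[2, 4], [-6, 16]]
det(C) = 2·16 - 4·(-6) = 32 - (-24) = 56
Since det(C) ≠ 0, rank(C) = 2 and the system is completely controllable.

56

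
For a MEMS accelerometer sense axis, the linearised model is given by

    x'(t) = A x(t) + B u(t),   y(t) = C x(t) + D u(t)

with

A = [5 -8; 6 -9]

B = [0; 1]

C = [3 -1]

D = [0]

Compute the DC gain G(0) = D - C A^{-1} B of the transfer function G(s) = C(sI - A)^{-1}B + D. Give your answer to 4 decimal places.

-6.3333

G(0) = C(-A)^{-1}B + D = -C A^{-1} B + D.
det A = 3, so A^{-1} = (1/3)·adj(A) = [[-3, 8/3], [-2, 5/3]]
A^{-1} B = [8/3, 5/3]^T
C A^{-1} B = 19/3
G(0) = D - C A^{-1} B = 0 - (19/3) = -19/3 ≈ -6.3333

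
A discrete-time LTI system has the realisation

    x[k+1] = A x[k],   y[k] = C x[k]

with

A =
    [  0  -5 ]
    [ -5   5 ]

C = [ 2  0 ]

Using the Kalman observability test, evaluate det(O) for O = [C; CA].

CA = [[0, -10]]
Observability matrix O = [C; CA] = [[2, 0], [0, -10]]
det(O) = 2·(-10) - 0·0 = -20 - 0 = -20
Since det(O) ≠ 0, rank(O) = 2 and the system is completely observable.

-20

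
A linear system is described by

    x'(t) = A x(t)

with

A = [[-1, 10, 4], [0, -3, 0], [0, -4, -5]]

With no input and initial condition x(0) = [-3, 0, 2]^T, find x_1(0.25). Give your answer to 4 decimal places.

-1.3518

det(sI - A) = s^3 - (tr A)s^2 + (M11 + M22 + M33)s - det A, where Mii is the 2×2 principal minor of A obtained by deleting row i and column i.
tr A = (-1) + (-3) + (-5) = -9; M11 = (-3)·(-5) - 0·(-4) = 15 - 0 = 15; M22 = (-1)·(-5) - 4·0 = 5 - 0 = 5; M33 = (-1)·(-3) - 10·0 = 3 - 0 = 3; sum of minors = 23.
det A = (-1)·((-3)·(-5) - 0·(-4)) - 10·(0·(-5) - 0·0) + 4·(0·(-4) - (-3)·0) = (-1)·15 - 10·0 + 4·0 = -15.
So p(s) = det(sI - A) = s^3 + 9s^2 + 23s + 15.
Rational-root test: any integer root divides 15. Testing small divisors, s = -1 works: p(-1) = -1 + 9 + (-23) + 15 = 0, so (s + 1) is a factor.
Dividing, p(s) = (s + 1)(s^2 + 8s + 15).
Factor s^2 + 8s + 15: two numbers with sum -8 and product 15 are -3 and -5, so s^2 + 8s + 15 = (s + 3)(s + 5).
Hence p(s) = (s + 1) (s + 3) (s + 5), with roots -5, -3, -1.
The eigenvalues -5, -3, -1 are distinct and real, so A is diagonalisable and x(t) = e^{At} x(0) = V diag(e^{λ_i t}) V^{-1} x(0), where the columns of V are the eigenvectors.
λ = -5: A - (-5)I = [[4, 10, 4], [0, 2, 0], [0, -4, 0]]. v must be orthogonal to every row; (row 1) × (row 2) = [-8, 0, 8], so take v_1 = [-1, 0, 1]^T.
λ = -3: A - (-3)I = [[2, 10, 4], [0, 0, 0], [0, -4, -2]]. v must be orthogonal to every row; (row 1) × (row 3) = [-4, 4, -8], so take v_2 = [-1, 1, -2]^T.
λ = -1: A - (-1)I = [[0, 10, 4], [0, -2, 0], [0, -4, -4]]. v must be orthogonal to every row; (row 1) × (row 2) = [8, 0, 0], so take v_3 = [1, 0, 0]^T.
V = [v_1 v_2 v_3] = [[-1, -1, 1], [0, 1, 0], [1, -2, 0]] has det V = -1, so V^{-1} = adj(V)/det V = [[0, 2, 1], [0, 1, 0], [1, 3, 1]].
Modal coordinates z(0) = V^{-1} x(0): 0·(-3) + 2·0 + 1·2 = 2; 0·(-3) + 1·0 + 0·2 = 0; 1·(-3) + 3·0 + 1·2 = -1; so z(0) = [2, 0, -1]^T.
x_1(t) = Σ_i (v_i)_1 · z_i(0) · e^{λ_i t} (row 1 of V times the modal terms).
x_1(0.25) = (-1)·2·e^{-5·0.25} + (-1)·0·e^{-3·0.25} + 1·(-1)·e^{-1·0.25} = (-2)·0.286505 + 0·0.472367 + (-1)·0.778801 = -1.3518.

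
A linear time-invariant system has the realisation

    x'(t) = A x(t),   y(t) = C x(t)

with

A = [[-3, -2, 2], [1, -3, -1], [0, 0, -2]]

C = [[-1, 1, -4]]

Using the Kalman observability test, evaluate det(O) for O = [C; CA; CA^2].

45

CA = [[4, -1, 5]]
CA^2 = [[-13, -5, -1]]
Observability matrix O = [C; CA; CA^2] = [[-1, 1, -4], [4, -1, 5], [-13, -5, -1]]
Expanding along the first row, det(O) = (-1)·((-1)·(-1) - 5·(-5)) - 1·(4·(-1) - 5·(-13)) + (-4)·(4·(-5) - (-1)·(-13)) = (-1)·26 - 1·61 + (-4)·(-33) = 45
Since det(O) ≠ 0, rank(O) = 3 and the system is completely observable.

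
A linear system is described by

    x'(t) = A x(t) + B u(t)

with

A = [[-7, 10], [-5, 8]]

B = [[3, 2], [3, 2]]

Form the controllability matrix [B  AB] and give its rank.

AB = [[9, 6], [9, 6]]
Controllability matrix C = [B  AB] = [[3, 2, 9, 6], [3, 2, 9, 6]]
Every column of C is a scalar multiple of column 1 = [3, 3] (multipliers 1, 2/3, 3, 2), so the columns span a one-dimensional space.
C ≠ 0, hence rank(C) = 1.
rank(C) = 1 < n = 2, so the pair (A, B) is not completely controllable.

1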